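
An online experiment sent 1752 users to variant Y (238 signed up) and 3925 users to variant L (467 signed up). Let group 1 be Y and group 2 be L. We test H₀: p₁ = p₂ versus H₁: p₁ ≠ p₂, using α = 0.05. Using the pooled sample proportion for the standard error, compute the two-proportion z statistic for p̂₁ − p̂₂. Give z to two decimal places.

z = 1.78

p̂₁ = 238/1752 = 0.13584, p̂₂ = 467/3925 = 0.11898.
Pooled p̂ = (238+467)/(1752+3925) = 705/5677 = 0.12419.
SE = √(p̂(1−p̂)(1/n₁+1/n₂)) = √(0.12419·0.87581·0.000825553) = √(8.97899e-05) = 0.00948.
z = (0.13584 − 0.11898)/0.00948 = 0.01686/0.00948 = 1.78.
p-value = 2·P(Z > 1.780) ≈ 0.0751. With α = 0.05, fail to reject H₀.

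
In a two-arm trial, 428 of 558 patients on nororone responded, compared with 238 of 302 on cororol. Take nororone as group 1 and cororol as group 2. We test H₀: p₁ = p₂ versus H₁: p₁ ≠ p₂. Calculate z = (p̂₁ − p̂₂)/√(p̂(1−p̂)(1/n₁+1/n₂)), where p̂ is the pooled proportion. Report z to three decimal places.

z = -0.705

p̂₁ = 428/558 = 0.76703, p̂₂ = 238/302 = 0.78808.
Pooled p̂ = (428+238)/(558+302) = 666/860 = 0.77442.
SE = √(0.174694 × 0.00510337) = 0.02986.
z = (0.76703 − 0.78808)/0.02986 = -0.02105/0.02986 = -0.705.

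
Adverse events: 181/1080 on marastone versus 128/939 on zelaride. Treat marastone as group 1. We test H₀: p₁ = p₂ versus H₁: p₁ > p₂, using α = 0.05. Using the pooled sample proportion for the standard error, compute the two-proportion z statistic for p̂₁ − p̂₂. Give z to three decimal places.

z = 1.947

p̂₁ = 181/1080 = 0.16759, p̂₂ = 128/939 = 0.13632.
Pooled p̂ = (181+128)/(1080+939) = 309/2019 = 0.15305.
SE = √(0.129623 × 0.00199089) = 0.01606.
z = (0.16759 − 0.13632)/0.01606 = 0.03127/0.01606 = 1.947.
p-value = P(Z > 1.947) ≈ 0.0258. With α = 0.05, reject H₀.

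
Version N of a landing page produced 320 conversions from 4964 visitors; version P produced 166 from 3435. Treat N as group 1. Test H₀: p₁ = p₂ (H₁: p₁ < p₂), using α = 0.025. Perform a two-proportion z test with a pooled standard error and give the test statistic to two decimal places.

z = 3.11

p̂₁ = 320/4964 = 0.06446, p̂₂ = 166/3435 = 0.04833.
Pooled p̂ = (320+166)/(4964+3435) = 486/8399 = 0.05786.
SE = √(0.0545158 × 0.000492571) = 0.00518.
z = (0.06446 − 0.04833)/0.00518 = 0.01613/0.00518 = 3.11.
p-value = P(Z < 3.114) ≈ 0.9991; since p > α = 0.025, fail to reject H₀.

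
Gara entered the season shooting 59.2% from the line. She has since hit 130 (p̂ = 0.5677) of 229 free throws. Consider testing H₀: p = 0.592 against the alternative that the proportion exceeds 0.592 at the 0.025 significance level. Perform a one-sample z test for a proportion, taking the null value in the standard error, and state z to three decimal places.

p̂ = 130/229 ≈ 0.567686.
Standard error under H₀: √(0.592×0.408/229) = 0.032477.
z = (0.567686 − 0.592)/0.032477 = -0.024314/0.032477 = -0.749.
p-value = P(Z > -0.749) ≈ 0.7730, so at α = 0.025 we fail to reject H₀.

z = -0.749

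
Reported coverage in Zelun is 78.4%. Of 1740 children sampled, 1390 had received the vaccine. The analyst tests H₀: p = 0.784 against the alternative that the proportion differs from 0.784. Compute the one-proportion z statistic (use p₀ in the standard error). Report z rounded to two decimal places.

z = 1.51

p̂ = 1390/1740 = 0.7989.
SE = √(p₀(1−p₀)/n) = √(0.16934/1740) = 0.0099.
z = (0.7989 − 0.784)/0.0099 = 0.0149/0.0099 = 1.51.
Two-sided p-value ≈ 2·Φ(−1.505) = 0.1322.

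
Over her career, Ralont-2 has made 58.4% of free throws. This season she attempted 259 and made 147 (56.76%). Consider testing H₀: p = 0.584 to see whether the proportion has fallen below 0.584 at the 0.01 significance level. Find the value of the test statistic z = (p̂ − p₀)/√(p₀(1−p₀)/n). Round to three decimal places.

z = -0.537

p̂ = 147/259 = 0.567568.
SE = √(p₀(1−p₀)/n) = √(0.24294/259) = 0.030627.
z = (0.567568 − 0.584)/0.030627 = -0.016432/0.030627 = -0.537.
p-value = P(Z < -0.537) ≈ 0.2958; since p > α = 0.01, fail to reject H₀.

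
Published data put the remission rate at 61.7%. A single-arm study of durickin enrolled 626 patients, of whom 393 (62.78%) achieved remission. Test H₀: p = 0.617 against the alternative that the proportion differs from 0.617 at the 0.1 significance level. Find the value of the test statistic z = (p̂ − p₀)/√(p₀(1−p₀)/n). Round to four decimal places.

z = 0.5556

p̂ = 393/626 ≈ 0.6277955.
SE = √(p₀(1−p₀)/n) = √(0.23631/626) = 0.0194292.
z = (0.6277955 − 0.617)/0.0194292 = 0.0107955/0.0194292 = 0.5556.
Two-sided p-value ≈ 2·Φ(−0.556) = 0.5785. With α = 0.1, fail to reject H₀.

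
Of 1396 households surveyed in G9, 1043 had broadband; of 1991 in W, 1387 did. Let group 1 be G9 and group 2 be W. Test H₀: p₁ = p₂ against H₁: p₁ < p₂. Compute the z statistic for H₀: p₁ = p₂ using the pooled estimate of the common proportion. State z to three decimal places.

z = 3.213

p̂₁ = 1043/1396 ≈ 0.747135, p̂₂ = 1387/1991 ≈ 0.696635.
Pooled p̂ = (1043+1387)/(1396+1991) = 2430/3387 = 0.717449.
SE = √(p̂(1−p̂)(1/n₁+1/n₂)) = √(0.717449·0.282551·0.00121859) = √(0.000247028) = 0.015717.
z = (0.747135 − 0.696635)/0.015717 = 0.050500/0.015717 = 3.213.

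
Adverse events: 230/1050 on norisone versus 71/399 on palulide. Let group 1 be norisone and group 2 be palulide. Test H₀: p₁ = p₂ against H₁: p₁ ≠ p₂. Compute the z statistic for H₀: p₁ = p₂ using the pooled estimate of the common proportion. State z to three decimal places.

p̂₁ = 230/1050 = 0.21905, p̂₂ = 71/399 = 0.17794.
Pooled p̂ = (230+71)/(1050+399) = 301/1449 = 0.20773.
SE = √(p̂(1−p̂)(1/n₁+1/n₂)) = √(0.20773·0.79227·0.00345865) = √(0.000569217) = 0.02386.
z = (0.21905 − 0.17794)/0.02386 = 0.04111/0.02386 = 1.723.

z = 1.723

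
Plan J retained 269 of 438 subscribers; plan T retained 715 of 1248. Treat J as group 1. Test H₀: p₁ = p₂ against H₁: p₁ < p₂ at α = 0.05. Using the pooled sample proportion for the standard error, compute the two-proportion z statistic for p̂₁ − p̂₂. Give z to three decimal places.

p̂₁ = 269/438 = 0.61416, p̂₂ = 715/1248 = 0.57292.
Pooled p̂ = (269+715)/(438+1248) = 984/1686 = 0.58363.
SE = √(0.243006 × 0.00308439) = 0.02738.
z = (0.61416 − 0.57292)/0.02738 = 0.04124/0.02738 = 1.506.
p-value = P(Z < 1.506) ≈ 0.9340, so at α = 0.05 we fail to reject H₀.

z = 1.506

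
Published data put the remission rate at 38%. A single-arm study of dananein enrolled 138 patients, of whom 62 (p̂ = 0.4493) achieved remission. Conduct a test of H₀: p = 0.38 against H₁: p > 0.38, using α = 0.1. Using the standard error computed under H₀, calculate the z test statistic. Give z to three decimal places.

z = 1.677

p̂ = 62/138 = 0.44928.
Under H₀, SE = √(0.38·0.62/138) = √(0.00170725) = 0.04132.
z = (0.44928 − 0.38)/0.04132 = 0.06928/0.04132 = 1.677.
p-value = P(Z > 1.677) ≈ 0.0468. With α = 0.1, reject H₀.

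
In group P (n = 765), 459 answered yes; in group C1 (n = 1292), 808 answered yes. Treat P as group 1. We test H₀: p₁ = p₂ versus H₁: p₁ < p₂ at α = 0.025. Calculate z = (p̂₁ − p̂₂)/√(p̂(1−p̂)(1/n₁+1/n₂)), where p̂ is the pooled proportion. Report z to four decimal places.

z = -1.1442

p̂₁ = 459/765 = 0.600000, p̂₂ = 808/1292 = 0.625387.
Pooled p̂ = (459+808)/(765+1292) = 1267/2057 = 0.615946.
SE = √(0.236557 × 0.00208118) = 0.022188.
z = (0.600000 − 0.625387)/0.022188 = -0.025387/0.022188 = -1.1442.
p-value = P(Z < -1.144) ≈ 0.1263. With α = 0.025, fail to reject H₀.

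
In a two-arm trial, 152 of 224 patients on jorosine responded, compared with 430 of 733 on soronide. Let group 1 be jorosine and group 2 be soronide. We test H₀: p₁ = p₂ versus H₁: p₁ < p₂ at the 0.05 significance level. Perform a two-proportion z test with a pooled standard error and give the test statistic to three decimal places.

p̂₁ = 152/224 = 0.67857, p̂₂ = 430/733 = 0.58663.
Pooled p̂ = (152+430)/(224+733) = 582/957 = 0.60815.
SE = √(0.238303 × 0.00582854) = 0.03727.
z = (0.67857 − 0.58663)/0.03727 = 0.09194/0.03727 = 2.467.
p-value = P(Z < 2.467) ≈ 0.9932; since p > α = 0.05, fail to reject H₀.

z = 2.467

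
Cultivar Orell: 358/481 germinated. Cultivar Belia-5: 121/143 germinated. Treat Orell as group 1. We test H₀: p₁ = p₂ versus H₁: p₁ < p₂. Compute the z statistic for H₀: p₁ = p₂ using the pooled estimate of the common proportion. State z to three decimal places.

p̂₁ = 358/481 = 0.74428, p̂₂ = 121/143 = 0.84615.
Pooled p̂ = (358+121)/(481+143) = 479/624 = 0.76763.
SE = √(p̂(1−p̂)(1/n₁+1/n₂)) = √(0.76763·0.23237·0.00907201) = √(0.00161822) = 0.04023.
z = (0.74428 − 0.84615)/0.04023 = -0.10187/0.04023 = -2.532.

z = -2.532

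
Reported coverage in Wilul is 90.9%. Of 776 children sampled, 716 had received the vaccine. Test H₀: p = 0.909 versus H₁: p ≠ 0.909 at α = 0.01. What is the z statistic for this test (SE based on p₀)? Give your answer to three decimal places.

p̂ = 716/776 ≈ 0.922680.
SE = √(p₀(1−p₀)/n) = √(0.082719/776) = 0.010325.
z = (0.922680 − 0.909)/0.010325 = 0.013680/0.010325 = 1.325.
p-value = 2·P(Z > 1.325) ≈ 0.1852, so at α = 0.01 we fail to reject H₀.

z = 1.325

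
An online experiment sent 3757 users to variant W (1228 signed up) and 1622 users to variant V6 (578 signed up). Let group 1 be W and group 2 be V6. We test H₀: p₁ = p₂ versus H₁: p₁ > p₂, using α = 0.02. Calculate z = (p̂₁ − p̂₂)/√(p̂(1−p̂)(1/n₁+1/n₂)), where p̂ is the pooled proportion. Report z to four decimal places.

z = -2.1021

p̂₁ = 1228/3757 ≈ 0.3268565, p̂₂ = 578/1622 ≈ 0.3563502.
Pooled p̂ = (1228+578)/(3757+1622) = 1806/5379 = 0.3357501.
SE = √(p̂(1−p̂)(1/n₁+1/n₂)) = √(0.3357501·0.6642499·0.000882693) = √(0.00019686) = 0.0140307.
z = (0.3268565 − 0.3563502)/0.0140307 = -0.0294937/0.0140307 = -2.1021.
p-value = P(Z > -2.102) ≈ 0.9822; since p > α = 0.02, fail to reject H₀.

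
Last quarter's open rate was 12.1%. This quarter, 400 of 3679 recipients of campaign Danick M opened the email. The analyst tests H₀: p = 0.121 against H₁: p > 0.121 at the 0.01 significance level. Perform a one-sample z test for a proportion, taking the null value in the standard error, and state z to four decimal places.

p̂ = 400/3679 ≈ 0.108725.
Under H₀, SE = √(0.121·0.879/3679) = √(2.89098e-05) = 0.005377.
z = (0.108725 − 0.121)/0.005377 = -0.012275/0.005377 = -2.2829.
p-value = P(Z > -2.283) ≈ 0.9888. With α = 0.01, fail to reject H₀.

z = -2.2829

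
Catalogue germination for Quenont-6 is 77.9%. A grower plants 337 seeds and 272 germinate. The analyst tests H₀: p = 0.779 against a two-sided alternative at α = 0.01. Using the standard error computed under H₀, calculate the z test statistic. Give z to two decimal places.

z = 1.24

p̂ = 272/337 ≈ 0.8071.
SE = √(p₀(1−p₀)/n) = √(0.17216/337) = 0.0226.
z = (0.8071 − 0.779)/0.0226 = 0.0281/0.0226 = 1.24.
Two-sided p-value ≈ 2·Φ(−1.244) = 0.2134. With α = 0.01, fail to reject H₀.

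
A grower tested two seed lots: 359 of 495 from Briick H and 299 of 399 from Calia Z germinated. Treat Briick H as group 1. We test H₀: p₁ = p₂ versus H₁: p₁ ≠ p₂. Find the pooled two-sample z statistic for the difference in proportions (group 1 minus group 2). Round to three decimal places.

p̂₁ = 359/495 ≈ 0.72525, p̂₂ = 299/399 ≈ 0.74937.
Pooled p̂ = (359+299)/(495+399) = 658/894 = 0.73602.
SE = √(0.194296 × 0.00452647) = 0.02966.
z = (0.72525 − 0.74937)/0.02966 = -0.02412/0.02966 = -0.813.

z = -0.813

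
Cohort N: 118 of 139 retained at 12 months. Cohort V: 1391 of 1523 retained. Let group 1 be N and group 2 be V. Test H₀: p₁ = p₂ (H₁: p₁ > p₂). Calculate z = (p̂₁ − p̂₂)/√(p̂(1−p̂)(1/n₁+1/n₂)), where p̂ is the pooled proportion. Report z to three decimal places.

p̂₁ = 118/139 = 0.84892, p̂₂ = 1391/1523 = 0.91333.
Pooled p̂ = (118+1391)/(139+1523) = 1509/1662 = 0.90794.
SE = √(0.0835831 × 0.00785084) = 0.02562.
z = (0.84892 − 0.91333)/0.02562 = -0.06441/0.02562 = -2.514.
p-value = P(Z > -2.514) ≈ 0.9940.

z = -2.514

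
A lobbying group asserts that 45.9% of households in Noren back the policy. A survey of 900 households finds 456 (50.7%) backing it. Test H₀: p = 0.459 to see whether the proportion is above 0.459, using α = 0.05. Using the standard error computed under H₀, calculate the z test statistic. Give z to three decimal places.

z = 2.870

p̂ = 456/900 = 0.50667.
SE = √(p₀(1−p₀)/n) = √(0.24832/900) = 0.01661.
z = (0.50667 − 0.459)/0.01661 = 0.04767/0.01661 = 2.870.
p-value = P(Z > 2.870) ≈ 0.0021, so at α = 0.05 we reject H₀.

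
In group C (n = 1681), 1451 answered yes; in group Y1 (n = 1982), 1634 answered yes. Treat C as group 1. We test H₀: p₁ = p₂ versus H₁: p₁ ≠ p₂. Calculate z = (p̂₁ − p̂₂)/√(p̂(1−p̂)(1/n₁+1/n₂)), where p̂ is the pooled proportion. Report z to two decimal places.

p̂₁ = 1451/1681 ≈ 0.8632, p̂₂ = 1634/1982 ≈ 0.8244.
Pooled p̂ = (1451+1634)/(1681+1982) = 3085/3663 = 0.8422.
SE = √(p̂(1−p̂)(1/n₁+1/n₂)) = √(0.8422·0.1578·0.00109942) = √(0.000146108) = 0.0121.
z = (0.8632 − 0.8244)/0.0121 = 0.0388/0.0121 = 3.21.

z = 3.21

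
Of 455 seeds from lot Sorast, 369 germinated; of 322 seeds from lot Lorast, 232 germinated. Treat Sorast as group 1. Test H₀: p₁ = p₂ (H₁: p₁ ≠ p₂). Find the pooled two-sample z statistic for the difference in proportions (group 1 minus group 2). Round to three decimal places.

z = 2.969

p̂₁ = 369/455 ≈ 0.81099, p̂₂ = 232/322 ≈ 0.72050.
Pooled p̂ = (369+232)/(455+322) = 601/777 = 0.77349.
SE = √(p̂(1−p̂)(1/n₁+1/n₂)) = √(0.77349·0.22651·0.00530339) = √(0.000929178) = 0.03048.
z = (0.81099 − 0.72050)/0.03048 = 0.09049/0.03048 = 2.969.
Two-sided p-value ≈ 2·Φ(−2.969) = 0.0030.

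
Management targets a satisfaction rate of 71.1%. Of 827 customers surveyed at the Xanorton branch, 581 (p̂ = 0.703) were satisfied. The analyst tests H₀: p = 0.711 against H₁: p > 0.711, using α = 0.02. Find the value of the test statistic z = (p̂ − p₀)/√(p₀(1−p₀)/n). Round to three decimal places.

p̂ = 581/827 ≈ 0.70254.
SE = √(p₀(1−p₀)/n) = √(0.20548/827) = 0.01576.
z = (0.70254 − 0.711)/0.01576 = -0.00846/0.01576 = -0.537.
p-value = P(Z > -0.537) ≈ 0.7043; since p > α = 0.02, fail to reject H₀.

z = -0.537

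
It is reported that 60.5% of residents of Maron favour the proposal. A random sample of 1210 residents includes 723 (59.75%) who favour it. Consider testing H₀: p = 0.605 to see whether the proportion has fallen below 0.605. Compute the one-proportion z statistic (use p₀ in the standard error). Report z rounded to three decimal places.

p̂ = 723/1210 ≈ 0.59752.
SE = √(p₀(1−p₀)/n) = √(0.23897/1210) = 0.01405.
z = (0.59752 − 0.605)/0.01405 = -0.00748/0.01405 = -0.532.
p-value = P(Z < -0.532) ≈ 0.2973.

z = -0.532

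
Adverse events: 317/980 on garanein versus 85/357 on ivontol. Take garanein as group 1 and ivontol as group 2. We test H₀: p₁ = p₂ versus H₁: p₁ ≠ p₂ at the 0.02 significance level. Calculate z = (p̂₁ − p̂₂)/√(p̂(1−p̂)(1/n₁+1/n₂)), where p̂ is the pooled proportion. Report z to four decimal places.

p̂₁ = 317/980 ≈ 0.3234694, p̂₂ = 85/357 ≈ 0.2380952.
Pooled p̂ = (317+85)/(980+357) = 402/1337 = 0.3006731.
SE = √(0.210269 × 0.00382153) = 0.0283469.
z = (0.3234694 − 0.2380952)/0.0283469 = 0.0853742/0.0283469 = 3.0118.
p-value = 2·P(Z > 3.012) ≈ 0.0026, so at α = 0.02 we reject H₀.

z = 3.0118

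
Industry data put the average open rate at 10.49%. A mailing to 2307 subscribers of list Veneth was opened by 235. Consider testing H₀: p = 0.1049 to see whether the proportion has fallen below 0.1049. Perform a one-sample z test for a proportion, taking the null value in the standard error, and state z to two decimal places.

z = -0.48

p̂ = 235/2307 = 0.10186.
Standard error under H₀: √(0.1049×0.8951/2307) = 0.00638.
z = (0.10186 − 0.1049)/0.00638 = -0.00304/0.00638 = -0.48.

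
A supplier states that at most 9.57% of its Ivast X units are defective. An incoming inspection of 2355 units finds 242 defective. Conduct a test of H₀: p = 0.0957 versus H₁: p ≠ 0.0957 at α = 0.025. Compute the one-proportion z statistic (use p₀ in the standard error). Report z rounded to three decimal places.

z = 1.165

p̂ = 242/2355 = 0.10276.
Under H₀, SE = √(0.0957·0.9043/2355) = √(3.6748e-05) = 0.00606.
z = (0.10276 − 0.0957)/0.00606 = 0.00706/0.00606 = 1.165.
p-value = 2·P(Z > 1.165) ≈ 0.2442, so at α = 0.025 we fail to reject H₀.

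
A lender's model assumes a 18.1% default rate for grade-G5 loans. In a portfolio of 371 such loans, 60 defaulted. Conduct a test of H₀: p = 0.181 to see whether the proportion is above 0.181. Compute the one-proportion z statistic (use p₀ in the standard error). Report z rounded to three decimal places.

z = -0.964

p̂ = 60/371 ≈ 0.16173.
SE = √(p₀(1−p₀)/n) = √(0.14824/371) = 0.01999.
z = (0.16173 − 0.181)/0.01999 = -0.01927/0.01999 = -0.964.
p-value = P(Z > -0.964) ≈ 0.8325.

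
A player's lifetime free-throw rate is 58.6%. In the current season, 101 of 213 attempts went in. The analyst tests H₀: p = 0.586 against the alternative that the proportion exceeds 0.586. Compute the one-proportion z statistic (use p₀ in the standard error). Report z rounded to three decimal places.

z = -3.313

p̂ = 101/213 = 0.47418.
Standard error under H₀: √(0.586×0.414/213) = 0.03375.
z = (0.47418 − 0.586)/0.03375 = -0.11182/0.03375 = -3.313.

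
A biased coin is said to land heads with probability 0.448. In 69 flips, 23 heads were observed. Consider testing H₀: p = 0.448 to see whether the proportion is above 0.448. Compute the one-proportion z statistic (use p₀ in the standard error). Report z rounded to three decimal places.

p̂ = 23/69 = 0.33333.
SE = √(p₀(1−p₀)/n) = √(0.2473/69) = 0.05987.
z = (0.33333 − 0.448)/0.05987 = -0.11467/0.05987 = -1.915.

z = -1.915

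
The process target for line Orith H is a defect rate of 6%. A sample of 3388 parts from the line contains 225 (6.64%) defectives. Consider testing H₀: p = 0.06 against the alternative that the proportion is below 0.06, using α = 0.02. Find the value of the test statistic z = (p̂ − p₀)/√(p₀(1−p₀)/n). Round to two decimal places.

p̂ = 225/3388 = 0.06641.
Standard error under H₀: √(0.06×0.94/3388) = 0.00408.
z = (0.06641 − 0.06)/0.00408 = 0.00641/0.00408 = 1.57.
p-value = P(Z < 1.571) ≈ 0.9419. With α = 0.02, fail to reject H₀.

z = 1.57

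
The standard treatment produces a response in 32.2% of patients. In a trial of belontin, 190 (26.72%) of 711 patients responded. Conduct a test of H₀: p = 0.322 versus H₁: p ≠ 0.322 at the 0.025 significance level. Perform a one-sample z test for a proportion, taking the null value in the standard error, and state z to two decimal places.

p̂ = 190/711 ≈ 0.2672.
SE = √(p₀(1−p₀)/n) = √(0.21832/711) = 0.0175.
z = (0.2672 − 0.322)/0.0175 = -0.0548/0.0175 = -3.13.
p-value = 2·P(Z > 3.126) ≈ 0.0018. With α = 0.025, reject H₀.

z = -3.13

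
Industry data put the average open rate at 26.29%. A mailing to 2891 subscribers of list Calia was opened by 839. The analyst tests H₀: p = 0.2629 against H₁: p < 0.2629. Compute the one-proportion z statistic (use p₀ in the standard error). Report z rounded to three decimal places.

p̂ = 839/2891 = 0.290211.
Standard error under H₀: √(0.2629×0.7371/2891) = 0.008187.
z = (0.290211 − 0.2629)/0.008187 = 0.027311/0.008187 = 3.336.
p-value = P(Z < 3.336) ≈ 0.9996.

z = 3.336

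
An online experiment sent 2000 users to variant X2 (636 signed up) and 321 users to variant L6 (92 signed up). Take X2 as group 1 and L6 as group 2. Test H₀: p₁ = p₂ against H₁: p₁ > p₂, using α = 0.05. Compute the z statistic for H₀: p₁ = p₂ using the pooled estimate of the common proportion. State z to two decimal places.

p̂₁ = 636/2000 ≈ 0.3180, p̂₂ = 92/321 ≈ 0.2866.
Pooled p̂ = (636+92)/(2000+321) = 728/2321 = 0.3137.
SE = √(0.215277 × 0.00361526) = 0.0279.
z = (0.3180 − 0.2866)/0.0279 = 0.0314/0.0279 = 1.13.
p-value = P(Z > 1.125) ≈ 0.1302; since p > α = 0.05, fail to reject H₀.

z = 1.13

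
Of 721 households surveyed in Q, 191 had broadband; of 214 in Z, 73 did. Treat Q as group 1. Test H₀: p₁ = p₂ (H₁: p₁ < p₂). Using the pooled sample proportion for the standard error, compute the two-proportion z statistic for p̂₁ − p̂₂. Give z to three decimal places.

z = -2.175

p̂₁ = 191/721 ≈ 0.26491, p̂₂ = 73/214 ≈ 0.34112.
Pooled p̂ = (191+73)/(721+214) = 264/935 = 0.28235.
SE = √(0.20263 × 0.00605986) = 0.03504.
z = (0.26491 − 0.34112)/0.03504 = -0.07621/0.03504 = -2.175.
p-value = P(Z < -2.175) ≈ 0.0148.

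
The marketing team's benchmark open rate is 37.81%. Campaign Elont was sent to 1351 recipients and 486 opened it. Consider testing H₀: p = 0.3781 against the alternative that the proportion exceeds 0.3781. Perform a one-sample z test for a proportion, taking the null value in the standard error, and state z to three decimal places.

p̂ = 486/1351 = 0.359734.
SE = √(p₀(1−p₀)/n) = √(0.23514/1351) = 0.013193.
z = (0.359734 − 0.3781)/0.013193 = -0.018366/0.013193 = -1.392.
p-value = P(Z > -1.392) ≈ 0.9181.

z = -1.392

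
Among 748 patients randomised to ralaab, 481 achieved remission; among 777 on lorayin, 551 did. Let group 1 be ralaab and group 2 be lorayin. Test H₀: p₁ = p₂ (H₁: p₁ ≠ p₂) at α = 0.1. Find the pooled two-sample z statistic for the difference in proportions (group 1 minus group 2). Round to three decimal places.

z = -2.758

p̂₁ = 481/748 = 0.64305, p̂₂ = 551/777 = 0.70914.
Pooled p̂ = (481+551)/(748+777) = 1032/1525 = 0.67672.
SE = √(0.21877 × 0.0026239) = 0.02396.
z = (0.64305 − 0.70914)/0.02396 = -0.06609/0.02396 = -2.758.
p-value = 2·P(Z > 2.758) ≈ 0.0058. With α = 0.1, reject H₀.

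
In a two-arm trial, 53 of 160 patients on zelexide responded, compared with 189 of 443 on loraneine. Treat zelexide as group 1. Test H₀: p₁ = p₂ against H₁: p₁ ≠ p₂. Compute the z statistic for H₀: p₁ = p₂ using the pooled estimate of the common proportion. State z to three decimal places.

z = -2.110

p̂₁ = 53/160 ≈ 0.33125, p̂₂ = 189/443 ≈ 0.42664.
Pooled p̂ = (53+189)/(160+443) = 242/603 = 0.40133.
SE = √(0.240264 × 0.00850734) = 0.04521.
z = (0.33125 − 0.42664)/0.04521 = -0.09539/0.04521 = -2.110.
Two-sided p-value ≈ 2·Φ(−2.110) = 0.0349.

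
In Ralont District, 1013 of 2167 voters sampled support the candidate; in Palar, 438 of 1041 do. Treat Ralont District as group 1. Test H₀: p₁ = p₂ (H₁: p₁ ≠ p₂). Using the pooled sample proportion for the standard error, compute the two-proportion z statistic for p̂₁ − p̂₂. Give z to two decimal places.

z = 2.49

p̂₁ = 1013/2167 = 0.4675, p̂₂ = 438/1041 = 0.4207.
Pooled p̂ = (1013+438)/(2167+1041) = 1451/3208 = 0.4523.
SE = √(p̂(1−p̂)(1/n₁+1/n₂)) = √(0.4523·0.5477·0.00142208) = √(0.000352286) = 0.0188.
z = (0.4675 − 0.4207)/0.0188 = 0.0468/0.0188 = 2.49.
p-value = 2·P(Z > 2.489) ≈ 0.0128.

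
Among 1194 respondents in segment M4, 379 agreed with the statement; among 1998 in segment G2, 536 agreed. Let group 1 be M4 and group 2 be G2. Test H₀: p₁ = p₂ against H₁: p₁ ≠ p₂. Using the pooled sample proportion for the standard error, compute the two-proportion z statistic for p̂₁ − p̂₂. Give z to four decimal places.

z = 2.9715

p̂₁ = 379/1194 ≈ 0.317420, p̂₂ = 536/1998 ≈ 0.268268.
Pooled p̂ = (379+536)/(1194+1998) = 915/3192 = 0.286654.
SE = √(0.204484 × 0.00133802) = 0.016541.
z = (0.317420 − 0.268268)/0.016541 = 0.049152/0.016541 = 2.9715.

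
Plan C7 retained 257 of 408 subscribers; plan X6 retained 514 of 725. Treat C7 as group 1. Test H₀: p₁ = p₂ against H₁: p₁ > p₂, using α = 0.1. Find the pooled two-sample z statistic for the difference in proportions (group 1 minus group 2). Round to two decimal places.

z = -2.74

p̂₁ = 257/408 = 0.6299, p̂₂ = 514/725 = 0.7090.
Pooled p̂ = (257+514)/(408+725) = 771/1133 = 0.6805.
SE = √(0.217422 × 0.00383029) = 0.0289.
z = (0.6299 − 0.7090)/0.0289 = -0.0791/0.0289 = -2.74.
p-value = P(Z > -2.740) ≈ 0.9969. With α = 0.1, fail to reject H₀.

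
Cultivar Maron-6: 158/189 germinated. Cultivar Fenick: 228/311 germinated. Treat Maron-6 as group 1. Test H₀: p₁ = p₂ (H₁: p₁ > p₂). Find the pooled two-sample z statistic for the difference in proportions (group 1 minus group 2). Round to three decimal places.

z = 2.658

p̂₁ = 158/189 ≈ 0.835979, p̂₂ = 228/311 ≈ 0.733119.
Pooled p̂ = (158+228)/(189+311) = 386/500 = 0.772000.
SE = √(p̂(1−p̂)(1/n₁+1/n₂)) = √(0.772000·0.228000·0.00850644) = √(0.00149727) = 0.038695.
z = (0.835979 − 0.733119)/0.038695 = 0.102860/0.038695 = 2.658.
p-value = P(Z > 2.658) ≈ 0.0039.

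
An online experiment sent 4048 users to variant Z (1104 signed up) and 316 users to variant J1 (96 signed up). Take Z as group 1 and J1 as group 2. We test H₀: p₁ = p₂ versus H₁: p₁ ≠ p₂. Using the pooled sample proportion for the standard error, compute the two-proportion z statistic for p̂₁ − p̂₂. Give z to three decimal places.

z = -1.191

p̂₁ = 1104/4048 = 0.27273, p̂₂ = 96/316 = 0.30380.
Pooled p̂ = (1104+96)/(4048+316) = 1200/4364 = 0.27498.
SE = √(p̂(1−p̂)(1/n₁+1/n₂)) = √(0.27498·0.72502·0.00341159) = √(0.000680151) = 0.02608.
z = (0.27273 − 0.30380)/0.02608 = -0.03107/0.02608 = -1.191.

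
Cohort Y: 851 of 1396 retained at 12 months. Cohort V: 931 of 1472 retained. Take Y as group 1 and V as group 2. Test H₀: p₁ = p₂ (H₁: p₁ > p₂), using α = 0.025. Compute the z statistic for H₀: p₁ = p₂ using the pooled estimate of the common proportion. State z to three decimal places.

p̂₁ = 851/1396 ≈ 0.60960, p̂₂ = 931/1472 ≈ 0.63247.
Pooled p̂ = (851+931)/(1396+1472) = 1782/2868 = 0.62134.
SE = √(0.235277 × 0.00139568) = 0.01812.
z = (0.60960 − 0.63247)/0.01812 = -0.02287/0.01812 = -1.262.
p-value = P(Z > -1.262) ≈ 0.8966. With α = 0.025, fail to reject H₀.

z = -1.262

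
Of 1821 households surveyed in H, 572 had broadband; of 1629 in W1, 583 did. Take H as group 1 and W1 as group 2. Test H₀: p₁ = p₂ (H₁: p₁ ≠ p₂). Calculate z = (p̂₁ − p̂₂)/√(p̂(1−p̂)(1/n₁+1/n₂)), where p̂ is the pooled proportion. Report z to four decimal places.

z = -2.7200

p̂₁ = 572/1821 ≈ 0.314113, p̂₂ = 583/1629 ≈ 0.357888.
Pooled p̂ = (572+583)/(1821+1629) = 1155/3450 = 0.334783.
SE = √(0.222703 × 0.00116302) = 0.016094.
z = (0.314113 − 0.357888)/0.016094 = -0.043775/0.016094 = -2.7200.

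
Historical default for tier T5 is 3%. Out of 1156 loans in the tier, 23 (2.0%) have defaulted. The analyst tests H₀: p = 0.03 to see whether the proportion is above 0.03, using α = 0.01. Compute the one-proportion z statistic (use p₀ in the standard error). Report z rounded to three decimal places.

z = -2.014

p̂ = 23/1156 = 0.019896.
SE = √(p₀(1−p₀)/n) = √(0.0291/1156) = 0.005017.
z = (0.019896 − 0.03)/0.005017 = -0.010104/0.005017 = -2.014.
p-value = P(Z > -2.014) ≈ 0.9780. With α = 0.01, fail to reject H₀.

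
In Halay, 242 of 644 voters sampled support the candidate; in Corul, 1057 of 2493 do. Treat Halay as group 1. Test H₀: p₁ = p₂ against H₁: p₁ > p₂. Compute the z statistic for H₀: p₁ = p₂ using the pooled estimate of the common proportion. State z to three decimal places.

p̂₁ = 242/644 = 0.375776, p̂₂ = 1057/2493 = 0.423987.
Pooled p̂ = (242+1057)/(644+2493) = 1299/3137 = 0.414090.
SE = √(0.242619 × 0.00195392) = 0.021773.
z = (0.375776 − 0.423987)/0.021773 = -0.048211/0.021773 = -2.214.
p-value = P(Z > -2.214) ≈ 0.9866.

z = -2.214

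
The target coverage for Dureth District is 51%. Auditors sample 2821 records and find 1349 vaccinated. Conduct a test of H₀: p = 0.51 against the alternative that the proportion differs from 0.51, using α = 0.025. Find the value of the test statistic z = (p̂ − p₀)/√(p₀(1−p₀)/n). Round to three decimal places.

p̂ = 1349/2821 = 0.47820.
Under H₀, SE = √(0.51·0.49/2821) = √(8.85856e-05) = 0.00941.
z = (0.47820 − 0.51)/0.00941 = -0.03180/0.00941 = -3.379.
Two-sided p-value ≈ 2·Φ(−3.379) = 0.0007; since p < α = 0.025, reject H₀.

z = -3.379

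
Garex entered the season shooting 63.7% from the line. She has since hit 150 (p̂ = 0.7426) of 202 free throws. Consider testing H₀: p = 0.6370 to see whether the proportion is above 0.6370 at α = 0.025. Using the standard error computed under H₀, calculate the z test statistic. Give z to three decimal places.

z = 3.120

p̂ = 150/202 ≈ 0.742574.
SE = √(p₀(1−p₀)/n) = √(0.23123/202) = 0.033834.
z = (0.742574 − 0.637)/0.033834 = 0.105574/0.033834 = 3.120.
p-value = P(Z > 3.120) ≈ 0.0009; since p < α = 0.025, reject H₀.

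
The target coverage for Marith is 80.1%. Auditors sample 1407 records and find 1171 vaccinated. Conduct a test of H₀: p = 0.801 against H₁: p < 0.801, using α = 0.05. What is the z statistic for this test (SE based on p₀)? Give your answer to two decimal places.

p̂ = 1171/1407 ≈ 0.83227.
Standard error under H₀: √(0.801×0.199/1407) = 0.01064.
z = (0.83227 − 0.801)/0.01064 = 0.03127/0.01064 = 2.94.
p-value = P(Z < 2.938) ≈ 0.9983; since p > α = 0.05, fail to reject H₀.

z = 2.94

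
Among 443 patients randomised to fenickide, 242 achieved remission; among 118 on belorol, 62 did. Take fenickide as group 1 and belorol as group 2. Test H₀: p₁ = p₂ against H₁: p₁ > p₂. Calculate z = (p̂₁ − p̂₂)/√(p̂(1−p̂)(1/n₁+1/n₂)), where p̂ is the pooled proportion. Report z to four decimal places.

p̂₁ = 242/443 = 0.546275, p̂₂ = 62/118 = 0.525424.
Pooled p̂ = (242+62)/(443+118) = 304/561 = 0.541889.
SE = √(p̂(1−p̂)(1/n₁+1/n₂)) = √(0.541889·0.458111·0.0107319) = √(0.00266415) = 0.051615.
z = (0.546275 − 0.525424)/0.051615 = 0.020851/0.051615 = 0.4040.

z = 0.4040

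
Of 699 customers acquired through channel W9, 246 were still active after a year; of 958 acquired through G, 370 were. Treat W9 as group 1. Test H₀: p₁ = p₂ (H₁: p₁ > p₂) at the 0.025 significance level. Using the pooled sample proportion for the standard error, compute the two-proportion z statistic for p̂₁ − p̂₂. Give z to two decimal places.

p̂₁ = 246/699 = 0.3519, p̂₂ = 370/958 = 0.3862.
Pooled p̂ = (246+370)/(699+958) = 616/1657 = 0.3718.
SE = √(p̂(1−p̂)(1/n₁+1/n₂)) = √(0.3718·0.6282·0.00247446) = √(0.000577918) = 0.0240.
z = (0.3519 − 0.3862)/0.0240 = -0.0343/0.0240 = -1.43.
p-value = P(Z > -1.426) ≈ 0.9231; since p > α = 0.025, fail to reject H₀.

z = -1.43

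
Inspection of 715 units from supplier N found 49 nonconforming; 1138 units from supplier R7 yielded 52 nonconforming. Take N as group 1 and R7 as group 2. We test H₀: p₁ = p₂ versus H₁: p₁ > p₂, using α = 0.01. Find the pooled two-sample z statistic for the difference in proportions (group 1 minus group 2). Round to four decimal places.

p̂₁ = 49/715 ≈ 0.0685315, p̂₂ = 52/1138 ≈ 0.0456942.
Pooled p̂ = (49+52)/(715+1138) = 101/1853 = 0.0545062.
SE = √(p̂(1−p̂)(1/n₁+1/n₂)) = √(0.0545062·0.9454938·0.00227734) = √(0.000117363) = 0.0108334.
z = (0.0685315 − 0.0456942)/0.0108334 = 0.0228373/0.0108334 = 2.1080.
p-value = P(Z > 2.108) ≈ 0.0175; since p > α = 0.01, fail to reject H₀.

z = 2.1080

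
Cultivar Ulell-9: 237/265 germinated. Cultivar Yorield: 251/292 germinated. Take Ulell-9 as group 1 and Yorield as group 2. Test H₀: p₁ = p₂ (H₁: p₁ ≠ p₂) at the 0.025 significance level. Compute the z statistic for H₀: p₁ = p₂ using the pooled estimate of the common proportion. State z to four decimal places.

z = 1.2433

p̂₁ = 237/265 ≈ 0.894340, p̂₂ = 251/292 ≈ 0.859589.
Pooled p̂ = (237+251)/(265+292) = 488/557 = 0.876122.
SE = √(p̂(1−p̂)(1/n₁+1/n₂)) = √(0.876122·0.123878·0.00719824) = √(0.000781241) = 0.027951.
z = (0.894340 − 0.859589)/0.027951 = 0.034751/0.027951 = 1.2433.
Two-sided p-value ≈ 2·Φ(−1.243) = 0.2138, so at α = 0.025 we fail to reject H₀.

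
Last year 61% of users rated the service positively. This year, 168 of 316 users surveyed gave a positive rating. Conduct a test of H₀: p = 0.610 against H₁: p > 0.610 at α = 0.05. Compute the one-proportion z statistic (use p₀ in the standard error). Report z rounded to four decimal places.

p̂ = 168/316 = 0.531646.
SE = √(p₀(1−p₀)/n) = √(0.2379/316) = 0.027438.
z = (0.531646 − 0.61)/0.027438 = -0.078354/0.027438 = -2.8557.
p-value = P(Z > -2.856) ≈ 0.9979, so at α = 0.05 we fail to reject H₀.

z = -2.8557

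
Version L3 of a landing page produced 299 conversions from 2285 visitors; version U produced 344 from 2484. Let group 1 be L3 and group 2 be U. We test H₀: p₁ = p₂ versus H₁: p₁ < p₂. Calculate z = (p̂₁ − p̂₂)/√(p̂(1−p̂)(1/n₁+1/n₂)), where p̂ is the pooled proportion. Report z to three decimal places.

p̂₁ = 299/2285 ≈ 0.130853, p̂₂ = 344/2484 ≈ 0.138486.
Pooled p̂ = (299+344)/(2285+2484) = 643/4769 = 0.134829.
SE = √(0.11665 × 0.000840213) = 0.009900.
z = (0.130853 − 0.138486)/0.009900 = -0.007633/0.009900 = -0.771.
p-value = P(Z < -0.771) ≈ 0.2204.

z = -0.771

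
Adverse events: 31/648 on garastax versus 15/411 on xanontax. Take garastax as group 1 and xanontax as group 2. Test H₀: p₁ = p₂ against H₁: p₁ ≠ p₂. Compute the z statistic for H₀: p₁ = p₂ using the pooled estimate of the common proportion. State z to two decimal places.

p̂₁ = 31/648 ≈ 0.0478, p̂₂ = 15/411 ≈ 0.0365.
Pooled p̂ = (31+15)/(648+411) = 46/1059 = 0.0434.
SE = √(p̂(1−p̂)(1/n₁+1/n₂)) = √(0.0434·0.9566·0.0039763) = √(0.000165217) = 0.0129.
z = (0.0478 − 0.0365)/0.0129 = 0.0113/0.0129 = 0.88.

z = 0.88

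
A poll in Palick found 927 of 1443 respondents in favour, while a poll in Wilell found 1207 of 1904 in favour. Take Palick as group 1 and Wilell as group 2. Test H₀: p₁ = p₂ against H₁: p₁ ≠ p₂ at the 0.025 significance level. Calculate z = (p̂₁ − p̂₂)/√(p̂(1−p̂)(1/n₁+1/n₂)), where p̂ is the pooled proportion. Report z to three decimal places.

z = 0.506

p̂₁ = 927/1443 = 0.642412, p̂₂ = 1207/1904 = 0.633929.
Pooled p̂ = (927+1207)/(1443+1904) = 2134/3347 = 0.637586.
SE = √(p̂(1−p̂)(1/n₁+1/n₂)) = √(0.637586·0.362414·0.00121821) = √(0.000281492) = 0.016778.
z = (0.642412 − 0.633929)/0.016778 = 0.008483/0.016778 = 0.506.
Two-sided p-value ≈ 2·Φ(−0.506) = 0.6131, so at α = 0.025 we fail to reject H₀.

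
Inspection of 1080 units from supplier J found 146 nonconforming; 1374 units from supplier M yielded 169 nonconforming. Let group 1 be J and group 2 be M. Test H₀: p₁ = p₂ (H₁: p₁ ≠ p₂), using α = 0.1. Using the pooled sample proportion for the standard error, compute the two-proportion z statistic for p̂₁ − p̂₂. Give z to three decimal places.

p̂₁ = 146/1080 = 0.13519, p̂₂ = 169/1374 = 0.12300.
Pooled p̂ = (146+169)/(1080+1374) = 315/2454 = 0.12836.
SE = √(p̂(1−p̂)(1/n₁+1/n₂)) = √(0.12836·0.87164·0.00165373) = √(0.000185028) = 0.01360.
z = (0.13519 − 0.12300)/0.01360 = 0.01219/0.01360 = 0.896.
Two-sided p-value ≈ 2·Φ(−0.896) = 0.3703. With α = 0.1, fail to reject H₀.

z = 0.896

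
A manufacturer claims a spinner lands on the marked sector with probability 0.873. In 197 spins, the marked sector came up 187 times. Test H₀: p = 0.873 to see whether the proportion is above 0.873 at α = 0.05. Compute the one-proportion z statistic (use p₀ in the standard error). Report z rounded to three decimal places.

p̂ = 187/197 = 0.94924.
Standard error under H₀: √(0.873×0.127/197) = 0.02372.
z = (0.94924 − 0.873)/0.02372 = 0.07624/0.02372 = 3.214.
p-value = P(Z > 3.214) ≈ 0.0007, so at α = 0.05 we reject H₀.

z = 3.214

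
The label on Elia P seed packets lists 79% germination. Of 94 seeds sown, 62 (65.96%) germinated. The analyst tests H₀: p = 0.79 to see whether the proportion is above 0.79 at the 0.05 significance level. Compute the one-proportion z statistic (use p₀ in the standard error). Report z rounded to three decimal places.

p̂ = 62/94 = 0.65957.
SE = √(p₀(1−p₀)/n) = √(0.1659/94) = 0.04201.
z = (0.65957 − 0.79)/0.04201 = -0.13043/0.04201 = -3.105.
p-value = P(Z > -3.105) ≈ 0.9990; since p > α = 0.05, fail to reject H₀.

z = -3.105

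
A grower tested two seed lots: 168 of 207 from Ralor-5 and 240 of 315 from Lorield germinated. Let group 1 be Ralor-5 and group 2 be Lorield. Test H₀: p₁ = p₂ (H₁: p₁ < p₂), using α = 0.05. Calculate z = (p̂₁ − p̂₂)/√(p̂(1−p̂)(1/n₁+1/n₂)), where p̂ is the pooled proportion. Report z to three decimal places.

z = 1.344

p̂₁ = 168/207 ≈ 0.81159, p̂₂ = 240/315 ≈ 0.76190.
Pooled p̂ = (168+240)/(207+315) = 408/522 = 0.78161.
SE = √(p̂(1−p̂)(1/n₁+1/n₂)) = √(0.78161·0.21839·0.00800552) = √(0.00136651) = 0.03697.
z = (0.81159 − 0.76190)/0.03697 = 0.04969/0.03697 = 1.344.
p-value = P(Z < 1.344) ≈ 0.9106; since p > α = 0.05, fail to reject H₀.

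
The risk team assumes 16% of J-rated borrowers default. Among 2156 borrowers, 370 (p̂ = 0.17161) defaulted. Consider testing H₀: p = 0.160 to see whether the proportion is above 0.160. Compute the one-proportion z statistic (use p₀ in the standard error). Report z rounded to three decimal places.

z = 1.471

p̂ = 370/2156 = 0.171614.
Standard error under H₀: √(0.16×0.84/2156) = 0.007895.
z = (0.171614 − 0.16)/0.007895 = 0.011614/0.007895 = 1.471.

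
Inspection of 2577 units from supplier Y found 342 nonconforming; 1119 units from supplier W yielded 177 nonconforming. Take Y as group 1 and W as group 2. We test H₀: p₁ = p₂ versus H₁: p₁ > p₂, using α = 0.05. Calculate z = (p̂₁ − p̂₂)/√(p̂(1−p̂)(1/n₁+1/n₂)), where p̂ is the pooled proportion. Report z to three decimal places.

p̂₁ = 342/2577 ≈ 0.13271, p̂₂ = 177/1119 ≈ 0.15818.
Pooled p̂ = (342+177)/(2577+1119) = 519/3696 = 0.14042.
SE = √(p̂(1−p̂)(1/n₁+1/n₂)) = √(0.14042·0.85958·0.0012817) = √(0.000154706) = 0.01244.
z = (0.13271 − 0.15818)/0.01244 = -0.02547/0.01244 = -2.047.
p-value = P(Z > -2.047) ≈ 0.9797; since p > α = 0.05, fail to reject H₀.

z = -2.047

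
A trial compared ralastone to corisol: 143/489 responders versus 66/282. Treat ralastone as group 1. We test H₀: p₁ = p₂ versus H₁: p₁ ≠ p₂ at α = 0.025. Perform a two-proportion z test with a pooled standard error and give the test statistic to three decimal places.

p̂₁ = 143/489 = 0.29243, p̂₂ = 66/282 = 0.23404.
Pooled p̂ = (143+66)/(489+282) = 209/771 = 0.27108.
SE = √(0.197594 × 0.00559109) = 0.03324.
z = (0.29243 − 0.23404)/0.03324 = 0.05839/0.03324 = 1.757.
p-value = 2·P(Z > 1.757) ≈ 0.0790; since p > α = 0.025, fail to reject H₀.

z = 1.757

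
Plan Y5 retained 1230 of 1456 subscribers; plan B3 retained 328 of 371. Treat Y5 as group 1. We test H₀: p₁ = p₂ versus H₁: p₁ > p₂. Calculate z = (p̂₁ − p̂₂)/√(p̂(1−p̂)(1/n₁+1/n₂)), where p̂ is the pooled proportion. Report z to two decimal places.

z = -1.91

p̂₁ = 1230/1456 = 0.8448, p̂₂ = 328/371 = 0.8841.
Pooled p̂ = (1230+328)/(1456+371) = 1558/1827 = 0.8528.
SE = √(p̂(1−p̂)(1/n₁+1/n₂)) = √(0.8528·0.1472·0.00338223) = √(0.000424664) = 0.0206.
z = (0.8448 − 0.8841)/0.0206 = -0.0393/0.0206 = -1.91.
p-value = P(Z > -1.908) ≈ 0.9718.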